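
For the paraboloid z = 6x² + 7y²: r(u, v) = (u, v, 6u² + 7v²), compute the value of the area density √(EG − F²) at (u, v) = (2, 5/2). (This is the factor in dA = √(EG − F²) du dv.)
√(EG − F²)|_{(2, 5/2)} = sqrt(1802)

E = 144*u^2 + 1, F = 168*u*v, G = 196*v^2 + 1, so EG − F² = 144*u^2 + 196*v^2 + 1. Taking the positive square root: √(EG − F²) = sqrt(144*u^2 + 196*v^2 + 1). At (u, v) = (2, 5/2): sqrt(1802).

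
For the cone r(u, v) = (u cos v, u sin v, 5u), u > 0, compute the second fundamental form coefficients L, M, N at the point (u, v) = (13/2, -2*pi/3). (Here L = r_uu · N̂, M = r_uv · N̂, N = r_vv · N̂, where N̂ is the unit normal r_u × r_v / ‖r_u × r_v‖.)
L = 0;  M = 0;  N = 5*sqrt(26)/4

Compute the unit normal N̂(u, v) = (-5*sqrt(26)*u*cos(v)/(26*Abs(u)), -5*sqrt(26)*u*sin(v)/(26*Abs(u)), sqrt(26)*u/(26*Abs(u))), and the second partials r_uu, r_uv, r_vv. Take dot products:
  L(u, v) = r_uu · N̂ = 0,
  M(u, v) = r_uv · N̂ = 0,
  N(u, v) = r_vv · N̂ = 5*sqrt(26)*u^2/(26*Abs(u)).
Evaluating at (u, v) = (13/2, -2*pi/3):
  L = 0, M = 0, N = 5*sqrt(26)/4.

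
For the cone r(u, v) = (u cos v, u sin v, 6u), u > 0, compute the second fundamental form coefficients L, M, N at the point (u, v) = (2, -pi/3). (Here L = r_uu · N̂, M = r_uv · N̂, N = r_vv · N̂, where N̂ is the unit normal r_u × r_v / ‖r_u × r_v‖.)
L = 0;  M = 0;  N = 12*sqrt(37)/37

Compute the unit normal N̂(u, v) = (-6*sqrt(37)*u*cos(v)/(37*Abs(u)), -6*sqrt(37)*u*sin(v)/(37*Abs(u)), sqrt(37)*u/(37*Abs(u))), and the second partials r_uu, r_uv, r_vv. Take dot products:
  L(u, v) = r_uu · N̂ = 0,
  M(u, v) = r_uv · N̂ = 0,
  N(u, v) = r_vv · N̂ = 6*sqrt(37)*u^2/(37*Abs(u)).
Evaluating at (u, v) = (2, -pi/3):
  L = 0, M = 0, N = 12*sqrt(37)/37.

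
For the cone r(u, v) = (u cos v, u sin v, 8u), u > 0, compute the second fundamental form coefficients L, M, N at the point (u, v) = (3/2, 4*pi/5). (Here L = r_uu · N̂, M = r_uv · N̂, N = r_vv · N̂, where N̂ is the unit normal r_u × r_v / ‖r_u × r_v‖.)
L = 0;  M = 0;  N = 12*sqrt(65)/65

Compute the unit normal N̂(u, v) = (-8*sqrt(65)*u*cos(v)/(65*Abs(u)), -8*sqrt(65)*u*sin(v)/(65*Abs(u)), sqrt(65)*u/(65*Abs(u))), and the second partials r_uu, r_uv, r_vv. Take dot products:
  L(u, v) = r_uu · N̂ = 0,
  M(u, v) = r_uv · N̂ = 0,
  N(u, v) = r_vv · N̂ = 8*sqrt(65)*u^2/(65*Abs(u)).
Evaluating at (u, v) = (3/2, 4*pi/5):
  L = 0, M = 0, N = 12*sqrt(65)/65.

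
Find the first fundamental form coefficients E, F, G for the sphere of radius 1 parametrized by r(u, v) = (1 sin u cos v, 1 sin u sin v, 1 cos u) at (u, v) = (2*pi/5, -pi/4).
E = 1;  F = 0;  G = sqrt(5)/8 + 5/8

Partials: r_u = (cos(u)*cos(v), sin(v)*cos(u), -sin(u)), r_v = (-sin(u)*sin(v), sin(u)*cos(v), 0). As functions of (u, v):
  E = r_u · r_u = 1,
  F = r_u · r_v = 0,
  G = r_v · r_v = sin(u)^2.
Evaluating at (u, v) = (2*pi/5, -pi/4): E = 1, F = 0, G = sqrt(5)/8 + 5/8.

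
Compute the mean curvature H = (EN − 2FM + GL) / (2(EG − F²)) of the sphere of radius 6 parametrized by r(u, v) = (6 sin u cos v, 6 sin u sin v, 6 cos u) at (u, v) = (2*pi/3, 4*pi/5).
H = -1/6

With E = 36, F = 0, G = 36*sin(u)^2, L = -6*sin(u)/Abs(sin(u)), M = 0, N = -6*sin(u)^3/Abs(sin(u)), assemble
  H = (EN − 2FM + GL) / (2(EG − F²)) = -sin(u)/(6*Abs(sin(u))).
At (u, v) = (2*pi/3, 4*pi/5): H = -1/6.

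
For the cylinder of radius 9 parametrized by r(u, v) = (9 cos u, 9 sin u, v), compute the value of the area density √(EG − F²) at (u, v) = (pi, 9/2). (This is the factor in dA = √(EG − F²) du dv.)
√(EG − F²)|_{(pi, 9/2)} = 9

E = 81, F = 0, G = 1, so EG − F² = 81. Taking the positive square root: √(EG − F²) = 9. At (u, v) = (pi, 9/2): 9.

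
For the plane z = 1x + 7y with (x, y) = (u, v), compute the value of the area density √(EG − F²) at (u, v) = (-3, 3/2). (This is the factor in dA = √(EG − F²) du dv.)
√(EG − F²)|_{(-3, 3/2)} = sqrt(51)

E = 2, F = 7, G = 50, so EG − F² = 51. Taking the positive square root: √(EG − F²) = sqrt(51). At (u, v) = (-3, 3/2): sqrt(51).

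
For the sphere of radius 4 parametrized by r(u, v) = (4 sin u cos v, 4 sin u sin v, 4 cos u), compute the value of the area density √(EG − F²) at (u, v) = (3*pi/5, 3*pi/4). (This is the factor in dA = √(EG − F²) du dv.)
√(EG − F²)|_{(3*pi/5, 3*pi/4)} = 4*sqrt(2*sqrt(5) + 10)

E = 16, F = 0, G = 16*sin(u)^2, so EG − F² = 256*sin(u)^2. Taking the positive square root: √(EG − F²) = 16*Abs(sin(u)). At (u, v) = (3*pi/5, 3*pi/4): 4*sqrt(2*sqrt(5) + 10).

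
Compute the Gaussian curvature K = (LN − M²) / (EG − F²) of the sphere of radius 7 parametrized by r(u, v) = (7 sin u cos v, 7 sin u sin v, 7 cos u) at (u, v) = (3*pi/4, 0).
K = 1/49

Coefficients of the first fundamental form: E = 49, F = 0, G = 49*sin(u)^2.
Coefficients of the second fundamental form: L = -7*sin(u)/Abs(sin(u)), M = 0, N = -7*sin(u)^3/Abs(sin(u)).
Assemble K = (LN − M²)/(EG − F²) = 1/49. At (u, v) = (3*pi/4, 0): K = 1/49.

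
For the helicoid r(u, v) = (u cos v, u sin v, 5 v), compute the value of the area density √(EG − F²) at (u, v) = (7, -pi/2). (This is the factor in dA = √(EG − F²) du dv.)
√(EG − F²)|_{(7, -pi/2)} = sqrt(74)

E = 1, F = 0, G = u^2 + 25, so EG − F² = u^2 + 25. Taking the positive square root: √(EG − F²) = sqrt(u^2 + 25). At (u, v) = (7, -pi/2): sqrt(74).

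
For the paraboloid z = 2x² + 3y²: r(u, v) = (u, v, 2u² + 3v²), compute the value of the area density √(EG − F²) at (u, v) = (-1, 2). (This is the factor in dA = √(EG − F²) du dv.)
√(EG − F²)|_{(-1, 2)} = sqrt(161)

E = 16*u^2 + 1, F = 24*u*v, G = 36*v^2 + 1, so EG − F² = 16*u^2 + 36*v^2 + 1. Taking the positive square root: √(EG − F²) = sqrt(16*u^2 + 36*v^2 + 1). At (u, v) = (-1, 2): sqrt(161).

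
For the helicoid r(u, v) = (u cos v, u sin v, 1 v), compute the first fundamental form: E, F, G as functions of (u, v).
E = 1;  F = 0;  G = u^2 + 1

Compute partials: r_u = (cos(v), sin(v), 0), r_v = (-u*sin(v), u*cos(v), 1). Then
  E = r_u · r_u = 1,
  F = r_u · r_v = 0,
  G = r_v · r_v = u^2 + 1.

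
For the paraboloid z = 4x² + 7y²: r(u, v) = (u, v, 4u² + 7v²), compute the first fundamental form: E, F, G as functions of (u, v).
E = 64*u^2 + 1;  F = 112*u*v;  G = 196*v^2 + 1

Compute partials: r_u = (1, 0, 8*u), r_v = (0, 1, 14*v). Then
  E = r_u · r_u = 64*u^2 + 1,
  F = r_u · r_v = 112*u*v,
  G = r_v · r_v = 196*v^2 + 1.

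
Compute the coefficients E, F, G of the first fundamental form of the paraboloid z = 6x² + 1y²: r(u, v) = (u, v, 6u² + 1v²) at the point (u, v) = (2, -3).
E = 577;  F = -144;  G = 37

Partials: r_u = (1, 0, 12*u), r_v = (0, 1, 2*v). As functions of (u, v):
  E = r_u · r_u = 144*u^2 + 1,
  F = r_u · r_v = 24*u*v,
  G = r_v · r_v = 4*v^2 + 1.
Evaluating at (u, v) = (2, -3): E = 577, F = -144, G = 37.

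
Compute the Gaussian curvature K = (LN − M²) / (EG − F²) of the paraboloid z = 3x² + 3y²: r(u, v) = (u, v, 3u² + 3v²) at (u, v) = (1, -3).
K = 36/130321

Coefficients of the first fundamental form: E = 36*u^2 + 1, F = 36*u*v, G = 36*v^2 + 1.
Coefficients of the second fundamental form: L = 6/sqrt(36*u^2 + 36*v^2 + 1), M = 0, N = 6/sqrt(36*u^2 + 36*v^2 + 1).
Assemble K = (LN − M²)/(EG − F²) = 36/(1296*u^4 + 2592*u^2*v^2 + 72*u^2 + 1296*v^4 + 72*v^2 + 1). At (u, v) = (1, -3): K = 36/130321.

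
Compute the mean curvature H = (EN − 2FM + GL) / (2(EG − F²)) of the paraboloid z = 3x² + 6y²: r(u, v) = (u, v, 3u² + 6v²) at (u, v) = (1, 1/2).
H = 333*sqrt(73)/5329

With E = 36*u^2 + 1, F = 72*u*v, G = 144*v^2 + 1, L = 6/sqrt(36*u^2 + 144*v^2 + 1), M = 0, N = 12/sqrt(36*u^2 + 144*v^2 + 1), assemble
  H = (EN − 2FM + GL) / (2(EG − F²)) = 9*(24*u^2 + 48*v^2 + 1)/(36*u^2 + 144*v^2 + 1)^(3/2).
At (u, v) = (1, 1/2): H = 333*sqrt(73)/5329.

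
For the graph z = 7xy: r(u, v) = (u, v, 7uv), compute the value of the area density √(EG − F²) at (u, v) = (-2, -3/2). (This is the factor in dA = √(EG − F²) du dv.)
√(EG − F²)|_{(-2, -3/2)} = sqrt(1229)/2

E = 49*v^2 + 1, F = 49*u*v, G = 49*u^2 + 1, so EG − F² = 49*u^2 + 49*v^2 + 1. Taking the positive square root: √(EG − F²) = sqrt(49*u^2 + 49*v^2 + 1). At (u, v) = (-2, -3/2): sqrt(1229)/2.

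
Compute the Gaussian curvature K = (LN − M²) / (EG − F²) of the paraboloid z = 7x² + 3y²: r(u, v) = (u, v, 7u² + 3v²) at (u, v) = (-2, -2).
K = 84/863041

Coefficients of the first fundamental form: E = 196*u^2 + 1, F = 84*u*v, G = 36*v^2 + 1.
Coefficients of the second fundamental form: L = 14/sqrt(196*u^2 + 36*v^2 + 1), M = 0, N = 6/sqrt(196*u^2 + 36*v^2 + 1).
Assemble K = (LN − M²)/(EG − F²) = 84/(38416*u^4 + 14112*u^2*v^2 + 392*u^2 + 1296*v^4 + 72*v^2 + 1). At (u, v) = (-2, -2): K = 84/863041.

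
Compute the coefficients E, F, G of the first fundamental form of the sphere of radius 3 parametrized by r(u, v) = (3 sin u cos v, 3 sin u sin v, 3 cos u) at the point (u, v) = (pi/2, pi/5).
E = 9;  F = 0;  G = 9

Partials: r_u = (3*cos(u)*cos(v), 3*sin(v)*cos(u), -3*sin(u)), r_v = (-3*sin(u)*sin(v), 3*sin(u)*cos(v), 0). As functions of (u, v):
  E = r_u · r_u = 9,
  F = r_u · r_v = 0,
  G = r_v · r_v = 9*sin(u)^2.
Evaluating at (u, v) = (pi/2, pi/5): E = 9, F = 0, G = 9.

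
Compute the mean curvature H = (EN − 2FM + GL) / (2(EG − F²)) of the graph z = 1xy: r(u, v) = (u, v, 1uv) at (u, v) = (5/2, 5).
H = -100*sqrt(129)/16641

With E = v^2 + 1, F = u*v, G = u^2 + 1, L = 0, M = 1/sqrt(u^2 + v^2 + 1), N = 0, assemble
  H = (EN − 2FM + GL) / (2(EG − F²)) = -u*v/(u^2 + v^2 + 1)^(3/2).
At (u, v) = (5/2, 5): H = -100*sqrt(129)/16641.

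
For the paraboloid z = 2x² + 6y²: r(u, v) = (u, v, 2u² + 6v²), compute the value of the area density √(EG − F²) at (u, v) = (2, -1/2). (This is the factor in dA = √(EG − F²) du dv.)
√(EG − F²)|_{(2, -1/2)} = sqrt(101)

E = 16*u^2 + 1, F = 48*u*v, G = 144*v^2 + 1, so EG − F² = 16*u^2 + 144*v^2 + 1. Taking the positive square root: √(EG − F²) = sqrt(16*u^2 + 144*v^2 + 1). At (u, v) = (2, -1/2): sqrt(101).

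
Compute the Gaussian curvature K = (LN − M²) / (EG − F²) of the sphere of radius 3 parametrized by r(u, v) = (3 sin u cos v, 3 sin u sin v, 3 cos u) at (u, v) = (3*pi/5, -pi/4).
K = 1/9

Coefficients of the first fundamental form: E = 9, F = 0, G = 9*sin(u)^2.
Coefficients of the second fundamental form: L = -3*sin(u)/Abs(sin(u)), M = 0, N = -3*sin(u)^3/Abs(sin(u)).
Assemble K = (LN − M²)/(EG − F²) = 1/9. At (u, v) = (3*pi/5, -pi/4): K = 1/9.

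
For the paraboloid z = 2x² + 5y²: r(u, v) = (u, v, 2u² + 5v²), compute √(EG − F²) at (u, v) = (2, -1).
√(EG − F²)|_{(2, -1)} = sqrt(165)

E = 16*u^2 + 1, F = 40*u*v, G = 100*v^2 + 1; EG − F² = 16*u^2 + 100*v^2 + 1; √(EG − F²) = sqrt(16*u^2 + 100*v^2 + 1). At the given point: sqrt(165).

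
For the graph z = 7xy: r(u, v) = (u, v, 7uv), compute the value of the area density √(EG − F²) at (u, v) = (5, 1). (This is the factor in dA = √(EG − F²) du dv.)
√(EG − F²)|_{(5, 1)} = 5*sqrt(51)

E = 49*v^2 + 1, F = 49*u*v, G = 49*u^2 + 1, so EG − F² = 49*u^2 + 49*v^2 + 1. Taking the positive square root: √(EG − F²) = sqrt(49*u^2 + 49*v^2 + 1). At (u, v) = (5, 1): 5*sqrt(51).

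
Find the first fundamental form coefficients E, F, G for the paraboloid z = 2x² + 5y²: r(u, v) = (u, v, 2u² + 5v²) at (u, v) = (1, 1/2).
E = 17;  F = 20;  G = 26

Partials: r_u = (1, 0, 4*u), r_v = (0, 1, 10*v). As functions of (u, v):
  E = r_u · r_u = 16*u^2 + 1,
  F = r_u · r_v = 40*u*v,
  G = r_v · r_v = 100*v^2 + 1.
Evaluating at (u, v) = (1, 1/2): E = 17, F = 20, G = 26.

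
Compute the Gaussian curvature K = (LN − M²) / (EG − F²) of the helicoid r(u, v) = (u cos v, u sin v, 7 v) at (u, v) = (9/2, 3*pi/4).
K = -784/76729

Coefficients of the first fundamental form: E = 1, F = 0, G = u^2 + 49.
Coefficients of the second fundamental form: L = 0, M = -7/sqrt(u^2 + 49), N = 0.
Assemble K = (LN − M²)/(EG − F²) = -49/(u^2 + 49)^2. At (u, v) = (9/2, 3*pi/4): K = -784/76729.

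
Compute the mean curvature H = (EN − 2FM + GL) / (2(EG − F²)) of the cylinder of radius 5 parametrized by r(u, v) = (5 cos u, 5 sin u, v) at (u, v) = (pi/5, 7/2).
H = -1/10

With E = 25, F = 0, G = 1, L = -5, M = 0, N = 0, assemble
  H = (EN − 2FM + GL) / (2(EG − F²)) = -1/10.
At (u, v) = (pi/5, 7/2): H = -1/10.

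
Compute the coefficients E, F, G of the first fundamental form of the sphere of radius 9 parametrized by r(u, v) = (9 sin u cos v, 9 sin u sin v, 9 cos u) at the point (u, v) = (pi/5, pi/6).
E = 81;  F = 0;  G = 405/8 - 81*sqrt(5)/8

Partials: r_u = (9*cos(u)*cos(v), 9*sin(v)*cos(u), -9*sin(u)), r_v = (-9*sin(u)*sin(v), 9*sin(u)*cos(v), 0). As functions of (u, v):
  E = r_u · r_u = 81,
  F = r_u · r_v = 0,
  G = r_v · r_v = 81*sin(u)^2.
Evaluating at (u, v) = (pi/5, pi/6): E = 81, F = 0, G = 405/8 - 81*sqrt(5)/8.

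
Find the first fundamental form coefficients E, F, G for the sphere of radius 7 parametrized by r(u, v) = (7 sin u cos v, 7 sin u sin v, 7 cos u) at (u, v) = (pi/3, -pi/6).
E = 49;  F = 0;  G = 147/4

Partials: r_u = (7*cos(u)*cos(v), 7*sin(v)*cos(u), -7*sin(u)), r_v = (-7*sin(u)*sin(v), 7*sin(u)*cos(v), 0). As functions of (u, v):
  E = r_u · r_u = 49,
  F = r_u · r_v = 0,
  G = r_v · r_v = 49*sin(u)^2.
Evaluating at (u, v) = (pi/3, -pi/6): E = 49, F = 0, G = 147/4.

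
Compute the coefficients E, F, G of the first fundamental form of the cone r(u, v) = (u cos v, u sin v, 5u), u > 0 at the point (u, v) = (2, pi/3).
E = 26;  F = 0;  G = 4

Partials: r_u = (cos(v), sin(v), 5), r_v = (-u*sin(v), u*cos(v), 0). As functions of (u, v):
  E = r_u · r_u = 26,
  F = r_u · r_v = 0,
  G = r_v · r_v = u^2.
Evaluating at (u, v) = (2, pi/3): E = 26, F = 0, G = 4.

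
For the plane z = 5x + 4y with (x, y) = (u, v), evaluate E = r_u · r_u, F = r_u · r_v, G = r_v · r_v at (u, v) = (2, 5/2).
E = 26;  F = 20;  G = 17

Partials: r_u = (1, 0, 5), r_v = (0, 1, 4). As functions of (u, v):
  E = r_u · r_u = 26,
  F = r_u · r_v = 20,
  G = r_v · r_v = 17.
Evaluating at (u, v) = (2, 5/2): E = 26, F = 20, G = 17.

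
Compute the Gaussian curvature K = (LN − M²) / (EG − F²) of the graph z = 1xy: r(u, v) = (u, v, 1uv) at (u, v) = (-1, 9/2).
K = -16/7921

Coefficients of the first fundamental form: E = v^2 + 1, F = u*v, G = u^2 + 1.
Coefficients of the second fundamental form: L = 0, M = 1/sqrt(u^2 + v^2 + 1), N = 0.
Assemble K = (LN − M²)/(EG − F²) = 1/((u^2*v^2 - (u^2 + 1)*(v^2 + 1))*(u^2 + v^2 + 1)). At (u, v) = (-1, 9/2): K = -16/7921.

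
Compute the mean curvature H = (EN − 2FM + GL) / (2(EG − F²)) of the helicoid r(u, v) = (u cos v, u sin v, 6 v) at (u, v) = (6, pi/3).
H = 0

With E = 1, F = 0, G = u^2 + 36, L = 0, M = -6/sqrt(u^2 + 36), N = 0, assemble
  H = (EN − 2FM + GL) / (2(EG − F²)) = 0.
At (u, v) = (6, pi/3): H = 0.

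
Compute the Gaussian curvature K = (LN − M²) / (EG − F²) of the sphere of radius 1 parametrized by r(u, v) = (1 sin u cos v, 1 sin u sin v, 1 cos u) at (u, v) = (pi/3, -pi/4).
K = 1

Coefficients of the first fundamental form: E = 1, F = 0, G = sin(u)^2.
Coefficients of the second fundamental form: L = -sin(u)/Abs(sin(u)), M = 0, N = -sin(u)^3/Abs(sin(u)).
Assemble K = (LN − M²)/(EG − F²) = 1. At (u, v) = (pi/3, -pi/4): K = 1.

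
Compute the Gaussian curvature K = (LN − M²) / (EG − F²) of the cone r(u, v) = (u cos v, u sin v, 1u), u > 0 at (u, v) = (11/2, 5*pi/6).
K = 0

Coefficients of the first fundamental form: E = 2, F = 0, G = u^2.
Coefficients of the second fundamental form: L = 0, M = 0, N = sqrt(2)*u^2/(2*Abs(u)).
Assemble K = (LN − M²)/(EG − F²) = 0. At (u, v) = (11/2, 5*pi/6): K = 0.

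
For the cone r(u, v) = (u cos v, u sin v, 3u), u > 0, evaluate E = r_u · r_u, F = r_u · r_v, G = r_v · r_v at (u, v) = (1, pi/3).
E = 10;  F = 0;  G = 1

Partials: r_u = (cos(v), sin(v), 3), r_v = (-u*sin(v), u*cos(v), 0). As functions of (u, v):
  E = r_u · r_u = 10,
  F = r_u · r_v = 0,
  G = r_v · r_v = u^2.
Evaluating at (u, v) = (1, pi/3): E = 10, F = 0, G = 1.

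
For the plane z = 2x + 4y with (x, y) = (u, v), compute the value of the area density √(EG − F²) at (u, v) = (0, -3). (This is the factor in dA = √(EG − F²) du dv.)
√(EG − F²)|_{(0, -3)} = sqrt(21)

E = 5, F = 8, G = 17, so EG − F² = 21. Taking the positive square root: √(EG − F²) = sqrt(21). At (u, v) = (0, -3): sqrt(21).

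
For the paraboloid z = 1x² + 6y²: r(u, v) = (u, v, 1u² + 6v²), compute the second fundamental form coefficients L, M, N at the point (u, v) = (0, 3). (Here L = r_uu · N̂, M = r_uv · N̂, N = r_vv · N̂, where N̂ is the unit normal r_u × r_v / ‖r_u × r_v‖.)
L = 2*sqrt(1297)/1297;  M = 0;  N = 12*sqrt(1297)/1297

Compute the unit normal N̂(u, v) = (-2*u/sqrt(4*u^2 + 144*v^2 + 1), -12*v/sqrt(4*u^2 + 144*v^2 + 1), 1/sqrt(4*u^2 + 144*v^2 + 1)), and the second partials r_uu, r_uv, r_vv. Take dot products:
  L(u, v) = r_uu · N̂ = 2/sqrt(4*u^2 + 144*v^2 + 1),
  M(u, v) = r_uv · N̂ = 0,
  N(u, v) = r_vv · N̂ = 12/sqrt(4*u^2 + 144*v^2 + 1).
Evaluating at (u, v) = (0, 3):
  L = 2*sqrt(1297)/1297, M = 0, N = 12*sqrt(1297)/1297.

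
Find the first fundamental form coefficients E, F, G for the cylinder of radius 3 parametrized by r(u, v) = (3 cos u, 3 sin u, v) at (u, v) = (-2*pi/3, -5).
E = 9;  F = 0;  G = 1

Partials: r_u = (-3*sin(u), 3*cos(u), 0), r_v = (0, 0, 1). As functions of (u, v):
  E = r_u · r_u = 9,
  F = r_u · r_v = 0,
  G = r_v · r_v = 1.
Evaluating at (u, v) = (-2*pi/3, -5): E = 9, F = 0, G = 1.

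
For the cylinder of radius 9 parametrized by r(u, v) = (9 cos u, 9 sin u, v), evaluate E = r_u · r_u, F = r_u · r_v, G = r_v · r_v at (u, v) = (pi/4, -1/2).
E = 81;  F = 0;  G = 1

Partials: r_u = (-9*sin(u), 9*cos(u), 0), r_v = (0, 0, 1). As functions of (u, v):
  E = r_u · r_u = 81,
  F = r_u · r_v = 0,
  G = r_v · r_v = 1.
Evaluating at (u, v) = (pi/4, -1/2): E = 81, F = 0, G = 1.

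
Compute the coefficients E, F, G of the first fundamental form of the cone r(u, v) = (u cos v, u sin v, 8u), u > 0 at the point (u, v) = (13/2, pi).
E = 65;  F = 0;  G = 169/4

Partials: r_u = (cos(v), sin(v), 8), r_v = (-u*sin(v), u*cos(v), 0). As functions of (u, v):
  E = r_u · r_u = 65,
  F = r_u · r_v = 0,
  G = r_v · r_v = u^2.
Evaluating at (u, v) = (13/2, pi): E = 65, F = 0, G = 169/4.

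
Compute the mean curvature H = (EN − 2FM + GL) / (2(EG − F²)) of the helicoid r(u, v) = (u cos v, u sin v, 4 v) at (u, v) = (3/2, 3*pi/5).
H = 0

With E = 1, F = 0, G = u^2 + 16, L = 0, M = -4/sqrt(u^2 + 16), N = 0, assemble
  H = (EN − 2FM + GL) / (2(EG − F²)) = 0.
At (u, v) = (3/2, 3*pi/5): H = 0.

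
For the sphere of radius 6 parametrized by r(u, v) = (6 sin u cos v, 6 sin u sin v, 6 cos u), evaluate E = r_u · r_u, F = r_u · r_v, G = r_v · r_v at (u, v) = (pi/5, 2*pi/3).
E = 36;  F = 0;  G = 45/2 - 9*sqrt(5)/2

Partials: r_u = (6*cos(u)*cos(v), 6*sin(v)*cos(u), -6*sin(u)), r_v = (-6*sin(u)*sin(v), 6*sin(u)*cos(v), 0). As functions of (u, v):
  E = r_u · r_u = 36,
  F = r_u · r_v = 0,
  G = r_v · r_v = 36*sin(u)^2.
Evaluating at (u, v) = (pi/5, 2*pi/3): E = 36, F = 0, G = 45/2 - 9*sqrt(5)/2.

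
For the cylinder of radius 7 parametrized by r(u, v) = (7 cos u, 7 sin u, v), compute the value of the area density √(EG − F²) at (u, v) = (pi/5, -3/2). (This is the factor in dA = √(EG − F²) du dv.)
√(EG − F²)|_{(pi/5, -3/2)} = 7

E = 49, F = 0, G = 1, so EG − F² = 49. Taking the positive square root: √(EG − F²) = 7. At (u, v) = (pi/5, -3/2): 7.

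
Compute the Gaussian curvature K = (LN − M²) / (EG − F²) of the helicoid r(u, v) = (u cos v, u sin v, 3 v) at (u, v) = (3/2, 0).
K = -16/225

Coefficients of the first fundamental form: E = 1, F = 0, G = u^2 + 9.
Coefficients of the second fundamental form: L = 0, M = -3/sqrt(u^2 + 9), N = 0.
Assemble K = (LN − M²)/(EG − F²) = -9/(u^2 + 9)^2. At (u, v) = (3/2, 0): K = -16/225.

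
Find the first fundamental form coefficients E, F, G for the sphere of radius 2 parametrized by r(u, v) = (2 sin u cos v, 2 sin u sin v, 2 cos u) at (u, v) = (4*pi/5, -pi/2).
E = 4;  F = 0;  G = 5/2 - sqrt(5)/2

Partials: r_u = (2*cos(u)*cos(v), 2*sin(v)*cos(u), -2*sin(u)), r_v = (-2*sin(u)*sin(v), 2*sin(u)*cos(v), 0). As functions of (u, v):
  E = r_u · r_u = 4,
  F = r_u · r_v = 0,
  G = r_v · r_v = 4*sin(u)^2.
Evaluating at (u, v) = (4*pi/5, -pi/2): E = 4, F = 0, G = 5/2 - sqrt(5)/2.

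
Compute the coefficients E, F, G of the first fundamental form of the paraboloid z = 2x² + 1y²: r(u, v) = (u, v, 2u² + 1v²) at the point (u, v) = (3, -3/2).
E = 145;  F = -36;  G = 10

Partials: r_u = (1, 0, 4*u), r_v = (0, 1, 2*v). As functions of (u, v):
  E = r_u · r_u = 16*u^2 + 1,
  F = r_u · r_v = 8*u*v,
  G = r_v · r_v = 4*v^2 + 1.
Evaluating at (u, v) = (3, -3/2): E = 145, F = -36, G = 10.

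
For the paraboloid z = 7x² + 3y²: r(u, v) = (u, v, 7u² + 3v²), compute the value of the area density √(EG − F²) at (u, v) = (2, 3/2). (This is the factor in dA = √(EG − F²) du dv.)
√(EG − F²)|_{(2, 3/2)} = sqrt(866)

E = 196*u^2 + 1, F = 84*u*v, G = 36*v^2 + 1, so EG − F² = 196*u^2 + 36*v^2 + 1. Taking the positive square root: √(EG − F²) = sqrt(196*u^2 + 36*v^2 + 1). At (u, v) = (2, 3/2): sqrt(866).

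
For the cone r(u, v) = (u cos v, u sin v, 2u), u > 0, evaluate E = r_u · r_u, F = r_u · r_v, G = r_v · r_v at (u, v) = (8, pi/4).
E = 5;  F = 0;  G = 64

Partials: r_u = (cos(v), sin(v), 2), r_v = (-u*sin(v), u*cos(v), 0). As functions of (u, v):
  E = r_u · r_u = 5,
  F = r_u · r_v = 0,
  G = r_v · r_v = u^2.
Evaluating at (u, v) = (8, pi/4): E = 5, F = 0, G = 64.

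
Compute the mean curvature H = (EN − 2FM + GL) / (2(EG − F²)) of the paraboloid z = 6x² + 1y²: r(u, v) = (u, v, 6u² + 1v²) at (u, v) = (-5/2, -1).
H = 931*sqrt(905)/819025

With E = 144*u^2 + 1, F = 24*u*v, G = 4*v^2 + 1, L = 12/sqrt(144*u^2 + 4*v^2 + 1), M = 0, N = 2/sqrt(144*u^2 + 4*v^2 + 1), assemble
  H = (EN − 2FM + GL) / (2(EG − F²)) = (144*u^2 + 24*v^2 + 7)/(144*u^2 + 4*v^2 + 1)^(3/2).
At (u, v) = (-5/2, -1): H = 931*sqrt(905)/819025.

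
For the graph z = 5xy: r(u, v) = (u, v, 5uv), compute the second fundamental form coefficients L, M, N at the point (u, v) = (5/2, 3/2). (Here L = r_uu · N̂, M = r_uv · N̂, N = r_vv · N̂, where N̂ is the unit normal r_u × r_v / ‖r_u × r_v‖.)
L = 0;  M = 5*sqrt(854)/427;  N = 0

Compute the unit normal N̂(u, v) = (-5*v/sqrt(25*u^2 + 25*v^2 + 1), -5*u/sqrt(25*u^2 + 25*v^2 + 1), 1/sqrt(25*u^2 + 25*v^2 + 1)), and the second partials r_uu, r_uv, r_vv. Take dot products:
  L(u, v) = r_uu · N̂ = 0,
  M(u, v) = r_uv · N̂ = 5/sqrt(25*u^2 + 25*v^2 + 1),
  N(u, v) = r_vv · N̂ = 0.
Evaluating at (u, v) = (5/2, 3/2):
  L = 0, M = 5*sqrt(854)/427, N = 0.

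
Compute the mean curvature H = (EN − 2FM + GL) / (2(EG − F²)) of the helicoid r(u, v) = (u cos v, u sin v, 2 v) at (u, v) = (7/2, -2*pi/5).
H = 0

With E = 1, F = 0, G = u^2 + 4, L = 0, M = -2/sqrt(u^2 + 4), N = 0, assemble
  H = (EN − 2FM + GL) / (2(EG − F²)) = 0.
At (u, v) = (7/2, -2*pi/5): H = 0.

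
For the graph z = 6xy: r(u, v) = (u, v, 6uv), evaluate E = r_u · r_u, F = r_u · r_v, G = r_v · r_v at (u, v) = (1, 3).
E = 325;  F = 108;  G = 37

Partials: r_u = (1, 0, 6*v), r_v = (0, 1, 6*u). As functions of (u, v):
  E = r_u · r_u = 36*v^2 + 1,
  F = r_u · r_v = 36*u*v,
  G = r_v · r_v = 36*u^2 + 1.
Evaluating at (u, v) = (1, 3): E = 325, F = 108, G = 37.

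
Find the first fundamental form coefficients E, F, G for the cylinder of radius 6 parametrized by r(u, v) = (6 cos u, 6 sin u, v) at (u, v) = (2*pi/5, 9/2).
E = 36;  F = 0;  G = 1

Partials: r_u = (-6*sin(u), 6*cos(u), 0), r_v = (0, 0, 1). As functions of (u, v):
  E = r_u · r_u = 36,
  F = r_u · r_v = 0,
  G = r_v · r_v = 1.
Evaluating at (u, v) = (2*pi/5, 9/2): E = 36, F = 0, G = 1.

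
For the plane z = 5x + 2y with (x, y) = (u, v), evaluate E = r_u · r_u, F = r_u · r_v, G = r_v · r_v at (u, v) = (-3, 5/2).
E = 26;  F = 10;  G = 5

Partials: r_u = (1, 0, 5), r_v = (0, 1, 2). As functions of (u, v):
  E = r_u · r_u = 26,
  F = r_u · r_v = 10,
  G = r_v · r_v = 5.
Evaluating at (u, v) = (-3, 5/2): E = 26, F = 10, G = 5.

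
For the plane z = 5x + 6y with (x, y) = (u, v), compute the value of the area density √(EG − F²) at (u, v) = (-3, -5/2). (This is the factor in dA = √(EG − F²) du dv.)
√(EG − F²)|_{(-3, -5/2)} = sqrt(62)

E = 26, F = 30, G = 37, so EG − F² = 62. Taking the positive square root: √(EG − F²) = sqrt(62). At (u, v) = (-3, -5/2): sqrt(62).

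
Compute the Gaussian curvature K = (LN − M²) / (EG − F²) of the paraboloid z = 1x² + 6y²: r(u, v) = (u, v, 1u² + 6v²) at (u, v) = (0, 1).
K = 24/21025

Coefficients of the first fundamental form: E = 4*u^2 + 1, F = 24*u*v, G = 144*v^2 + 1.
Coefficients of the second fundamental form: L = 2/sqrt(4*u^2 + 144*v^2 + 1), M = 0, N = 12/sqrt(4*u^2 + 144*v^2 + 1).
Assemble K = (LN − M²)/(EG − F²) = 24/(16*u^4 + 1152*u^2*v^2 + 8*u^2 + 20736*v^4 + 288*v^2 + 1). At (u, v) = (0, 1): K = 24/21025.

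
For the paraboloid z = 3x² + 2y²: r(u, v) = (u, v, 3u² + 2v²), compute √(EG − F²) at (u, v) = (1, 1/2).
√(EG − F²)|_{(1, 1/2)} = sqrt(41)

E = 36*u^2 + 1, F = 24*u*v, G = 16*v^2 + 1; EG − F² = 36*u^2 + 16*v^2 + 1; √(EG − F²) = sqrt(36*u^2 + 16*v^2 + 1). At the given point: sqrt(41).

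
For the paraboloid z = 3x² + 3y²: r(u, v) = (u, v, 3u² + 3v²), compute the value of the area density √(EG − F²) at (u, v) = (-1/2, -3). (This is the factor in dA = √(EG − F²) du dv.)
√(EG − F²)|_{(-1/2, -3)} = sqrt(334)

E = 36*u^2 + 1, F = 36*u*v, G = 36*v^2 + 1, so EG − F² = 36*u^2 + 36*v^2 + 1. Taking the positive square root: √(EG − F²) = sqrt(36*u^2 + 36*v^2 + 1). At (u, v) = (-1/2, -3): sqrt(334).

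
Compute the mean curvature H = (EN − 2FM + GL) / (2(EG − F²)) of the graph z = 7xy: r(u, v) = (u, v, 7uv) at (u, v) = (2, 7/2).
H = -19208*sqrt(3189)/10169721

With E = 49*v^2 + 1, F = 49*u*v, G = 49*u^2 + 1, L = 0, M = 7/sqrt(49*u^2 + 49*v^2 + 1), N = 0, assemble
  H = (EN − 2FM + GL) / (2(EG − F²)) = -343*u*v/(49*u^2 + 49*v^2 + 1)^(3/2).
At (u, v) = (2, 7/2): H = -19208*sqrt(3189)/10169721.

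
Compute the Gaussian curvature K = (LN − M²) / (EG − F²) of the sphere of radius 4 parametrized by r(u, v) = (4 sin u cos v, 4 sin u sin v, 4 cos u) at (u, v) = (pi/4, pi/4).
K = 1/16

Coefficients of the first fundamental form: E = 16, F = 0, G = 16*sin(u)^2.
Coefficients of the second fundamental form: L = -4*sin(u)/Abs(sin(u)), M = 0, N = -4*sin(u)^3/Abs(sin(u)).
Assemble K = (LN − M²)/(EG − F²) = 1/16. At (u, v) = (pi/4, pi/4): K = 1/16.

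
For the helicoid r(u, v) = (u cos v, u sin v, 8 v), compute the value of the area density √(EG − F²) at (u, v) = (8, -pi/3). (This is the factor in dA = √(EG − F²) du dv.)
√(EG − F²)|_{(8, -pi/3)} = 8*sqrt(2)

E = 1, F = 0, G = u^2 + 64, so EG − F² = u^2 + 64. Taking the positive square root: √(EG − F²) = sqrt(u^2 + 64). At (u, v) = (8, -pi/3): 8*sqrt(2).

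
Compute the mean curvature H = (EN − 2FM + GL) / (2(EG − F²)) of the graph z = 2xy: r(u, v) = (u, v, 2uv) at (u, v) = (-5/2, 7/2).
H = 14*sqrt(3)/225

With E = 4*v^2 + 1, F = 4*u*v, G = 4*u^2 + 1, L = 0, M = 2/sqrt(4*u^2 + 4*v^2 + 1), N = 0, assemble
  H = (EN − 2FM + GL) / (2(EG − F²)) = -8*u*v/(4*u^2 + 4*v^2 + 1)^(3/2).
At (u, v) = (-5/2, 7/2): H = 14*sqrt(3)/225.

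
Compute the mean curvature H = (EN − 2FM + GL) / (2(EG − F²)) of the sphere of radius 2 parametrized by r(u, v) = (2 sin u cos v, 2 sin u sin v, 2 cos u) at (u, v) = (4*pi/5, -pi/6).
H = -1/2

With E = 4, F = 0, G = 4*sin(u)^2, L = -2*sin(u)/Abs(sin(u)), M = 0, N = -2*sin(u)^3/Abs(sin(u)), assemble
  H = (EN − 2FM + GL) / (2(EG − F²)) = -sin(u)/(2*Abs(sin(u))).
At (u, v) = (4*pi/5, -pi/6): H = -1/2.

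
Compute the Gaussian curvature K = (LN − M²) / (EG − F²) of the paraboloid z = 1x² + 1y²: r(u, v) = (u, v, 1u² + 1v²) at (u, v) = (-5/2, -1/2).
K = 4/729

Coefficients of the first fundamental form: E = 4*u^2 + 1, F = 4*u*v, G = 4*v^2 + 1.
Coefficients of the second fundamental form: L = 2/sqrt(4*u^2 + 4*v^2 + 1), M = 0, N = 2/sqrt(4*u^2 + 4*v^2 + 1).
Assemble K = (LN − M²)/(EG − F²) = 4/(16*u^4 + 32*u^2*v^2 + 8*u^2 + 16*v^4 + 8*v^2 + 1). At (u, v) = (-5/2, -1/2): K = 4/729.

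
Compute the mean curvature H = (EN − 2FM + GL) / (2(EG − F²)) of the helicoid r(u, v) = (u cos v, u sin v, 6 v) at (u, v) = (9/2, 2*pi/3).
H = 0

With E = 1, F = 0, G = u^2 + 36, L = 0, M = -6/sqrt(u^2 + 36), N = 0, assemble
  H = (EN − 2FM + GL) / (2(EG − F²)) = 0.
At (u, v) = (9/2, 2*pi/3): H = 0.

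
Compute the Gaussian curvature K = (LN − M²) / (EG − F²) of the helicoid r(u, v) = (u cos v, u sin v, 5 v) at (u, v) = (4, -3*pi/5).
K = -25/1681

Coefficients of the first fundamental form: E = 1, F = 0, G = u^2 + 25.
Coefficients of the second fundamental form: L = 0, M = -5/sqrt(u^2 + 25), N = 0.
Assemble K = (LN − M²)/(EG − F²) = -25/(u^2 + 25)^2. At (u, v) = (4, -3*pi/5): K = -25/1681.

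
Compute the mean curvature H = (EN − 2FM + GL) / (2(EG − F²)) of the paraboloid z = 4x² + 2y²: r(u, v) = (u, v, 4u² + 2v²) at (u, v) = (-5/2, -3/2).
H = 50*sqrt(437)/10051

With E = 64*u^2 + 1, F = 32*u*v, G = 16*v^2 + 1, L = 8/sqrt(64*u^2 + 16*v^2 + 1), M = 0, N = 4/sqrt(64*u^2 + 16*v^2 + 1), assemble
  H = (EN − 2FM + GL) / (2(EG − F²)) = 2*(64*u^2 + 32*v^2 + 3)/(64*u^2 + 16*v^2 + 1)^(3/2).
At (u, v) = (-5/2, -3/2): H = 50*sqrt(437)/10051.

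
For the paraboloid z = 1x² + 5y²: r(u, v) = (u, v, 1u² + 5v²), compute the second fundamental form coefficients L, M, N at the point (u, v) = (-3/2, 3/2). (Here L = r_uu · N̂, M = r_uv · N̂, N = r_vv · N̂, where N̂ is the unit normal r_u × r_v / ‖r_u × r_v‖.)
L = 2*sqrt(235)/235;  M = 0;  N = 2*sqrt(235)/47

Compute the unit normal N̂(u, v) = (-2*u/sqrt(4*u^2 + 100*v^2 + 1), -10*v/sqrt(4*u^2 + 100*v^2 + 1), 1/sqrt(4*u^2 + 100*v^2 + 1)), and the second partials r_uu, r_uv, r_vv. Take dot products:
  L(u, v) = r_uu · N̂ = 2/sqrt(4*u^2 + 100*v^2 + 1),
  M(u, v) = r_uv · N̂ = 0,
  N(u, v) = r_vv · N̂ = 10/sqrt(4*u^2 + 100*v^2 + 1).
Evaluating at (u, v) = (-3/2, 3/2):
  L = 2*sqrt(235)/235, M = 0, N = 2*sqrt(235)/47.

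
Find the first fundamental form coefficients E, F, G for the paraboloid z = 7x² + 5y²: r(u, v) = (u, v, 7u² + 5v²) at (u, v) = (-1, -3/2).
E = 197;  F = 210;  G = 226

Partials: r_u = (1, 0, 14*u), r_v = (0, 1, 10*v). As functions of (u, v):
  E = r_u · r_u = 196*u^2 + 1,
  F = r_u · r_v = 140*u*v,
  G = r_v · r_v = 100*v^2 + 1.
Evaluating at (u, v) = (-1, -3/2): E = 197, F = 210, G = 226.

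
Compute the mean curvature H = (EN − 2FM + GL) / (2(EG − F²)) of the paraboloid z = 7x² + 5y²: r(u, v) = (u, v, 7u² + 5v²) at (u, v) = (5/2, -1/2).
H = 2104*sqrt(139)/173889

With E = 196*u^2 + 1, F = 140*u*v, G = 100*v^2 + 1, L = 14/sqrt(196*u^2 + 100*v^2 + 1), M = 0, N = 10/sqrt(196*u^2 + 100*v^2 + 1), assemble
  H = (EN − 2FM + GL) / (2(EG − F²)) = 4*(245*u^2 + 175*v^2 + 3)/(196*u^2 + 100*v^2 + 1)^(3/2).
At (u, v) = (5/2, -1/2): H = 2104*sqrt(139)/173889.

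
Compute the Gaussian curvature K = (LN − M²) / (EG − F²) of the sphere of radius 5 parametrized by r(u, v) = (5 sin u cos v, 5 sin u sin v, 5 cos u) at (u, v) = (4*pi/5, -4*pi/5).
K = 1/25

Coefficients of the first fundamental form: E = 25, F = 0, G = 25*sin(u)^2.
Coefficients of the second fundamental form: L = -5*sin(u)/Abs(sin(u)), M = 0, N = -5*sin(u)^3/Abs(sin(u)).
Assemble K = (LN − M²)/(EG − F²) = 1/25. At (u, v) = (4*pi/5, -4*pi/5): K = 1/25.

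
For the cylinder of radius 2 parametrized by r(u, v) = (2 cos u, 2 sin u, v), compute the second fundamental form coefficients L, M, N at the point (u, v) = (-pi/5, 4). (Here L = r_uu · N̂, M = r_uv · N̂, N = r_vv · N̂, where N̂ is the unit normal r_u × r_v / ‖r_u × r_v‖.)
L = -2;  M = 0;  N = 0

Compute the unit normal N̂(u, v) = (cos(u), sin(u), 0), and the second partials r_uu, r_uv, r_vv. Take dot products:
  L(u, v) = r_uu · N̂ = -2,
  M(u, v) = r_uv · N̂ = 0,
  N(u, v) = r_vv · N̂ = 0.
Evaluating at (u, v) = (-pi/5, 4):
  L = -2, M = 0, N = 0.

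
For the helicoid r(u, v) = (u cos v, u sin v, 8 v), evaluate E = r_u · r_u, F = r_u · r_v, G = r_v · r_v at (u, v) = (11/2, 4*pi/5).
E = 1;  F = 0;  G = 377/4

Partials: r_u = (cos(v), sin(v), 0), r_v = (-u*sin(v), u*cos(v), 8). As functions of (u, v):
  E = r_u · r_u = 1,
  F = r_u · r_v = 0,
  G = r_v · r_v = u^2 + 64.
Evaluating at (u, v) = (11/2, 4*pi/5): E = 1, F = 0, G = 377/4.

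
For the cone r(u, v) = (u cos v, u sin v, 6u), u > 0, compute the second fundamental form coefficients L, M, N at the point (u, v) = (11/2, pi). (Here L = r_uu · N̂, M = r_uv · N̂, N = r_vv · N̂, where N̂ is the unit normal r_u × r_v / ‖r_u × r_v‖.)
L = 0;  M = 0;  N = 33*sqrt(37)/37

Compute the unit normal N̂(u, v) = (-6*sqrt(37)*u*cos(v)/(37*Abs(u)), -6*sqrt(37)*u*sin(v)/(37*Abs(u)), sqrt(37)*u/(37*Abs(u))), and the second partials r_uu, r_uv, r_vv. Take dot products:
  L(u, v) = r_uu · N̂ = 0,
  M(u, v) = r_uv · N̂ = 0,
  N(u, v) = r_vv · N̂ = 6*sqrt(37)*u^2/(37*Abs(u)).
Evaluating at (u, v) = (11/2, pi):
  L = 0, M = 0, N = 33*sqrt(37)/37.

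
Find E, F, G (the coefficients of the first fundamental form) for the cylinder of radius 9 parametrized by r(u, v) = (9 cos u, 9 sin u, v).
E = 81;  F = 0;  G = 1

Compute partials: r_u = (-9*sin(u), 9*cos(u), 0), r_v = (0, 0, 1). Then
  E = r_u · r_u = 81,
  F = r_u · r_v = 0,
  G = r_v · r_v = 1.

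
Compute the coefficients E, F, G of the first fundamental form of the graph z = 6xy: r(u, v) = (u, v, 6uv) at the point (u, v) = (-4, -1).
E = 37;  F = 144;  G = 577

Partials: r_u = (1, 0, 6*v), r_v = (0, 1, 6*u). As functions of (u, v):
  E = r_u · r_u = 36*v^2 + 1,
  F = r_u · r_v = 36*u*v,
  G = r_v · r_v = 36*u^2 + 1.
Evaluating at (u, v) = (-4, -1): E = 37, F = 144, G = 577.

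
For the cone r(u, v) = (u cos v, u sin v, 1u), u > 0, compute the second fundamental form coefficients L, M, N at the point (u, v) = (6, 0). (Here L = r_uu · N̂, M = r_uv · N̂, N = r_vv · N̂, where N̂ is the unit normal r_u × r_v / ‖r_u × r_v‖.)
L = 0;  M = 0;  N = 3*sqrt(2)

Compute the unit normal N̂(u, v) = (-sqrt(2)*u*cos(v)/(2*Abs(u)), -sqrt(2)*u*sin(v)/(2*Abs(u)), sqrt(2)*u/(2*Abs(u))), and the second partials r_uu, r_uv, r_vv. Take dot products:
  L(u, v) = r_uu · N̂ = 0,
  M(u, v) = r_uv · N̂ = 0,
  N(u, v) = r_vv · N̂ = sqrt(2)*u^2/(2*Abs(u)).
Evaluating at (u, v) = (6, 0):
  L = 0, M = 0, N = 3*sqrt(2).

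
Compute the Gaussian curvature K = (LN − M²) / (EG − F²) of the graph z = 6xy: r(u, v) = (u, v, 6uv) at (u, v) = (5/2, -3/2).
K = -36/94249

Coefficients of the first fundamental form: E = 36*v^2 + 1, F = 36*u*v, G = 36*u^2 + 1.
Coefficients of the second fundamental form: L = 0, M = 6/sqrt(36*u^2 + 36*v^2 + 1), N = 0.
Assemble K = (LN − M²)/(EG − F²) = -36/(1296*u^4 + 2592*u^2*v^2 + 72*u^2 + 1296*v^4 + 72*v^2 + 1). At (u, v) = (5/2, -3/2): K = -36/94249.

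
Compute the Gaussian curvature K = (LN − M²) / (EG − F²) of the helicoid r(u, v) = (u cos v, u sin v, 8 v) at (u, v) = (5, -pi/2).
K = -64/7921

Coefficients of the first fundamental form: E = 1, F = 0, G = u^2 + 64.
Coefficients of the second fundamental form: L = 0, M = -8/sqrt(u^2 + 64), N = 0.
Assemble K = (LN − M²)/(EG − F²) = -64/(u^2 + 64)^2. At (u, v) = (5, -pi/2): K = -64/7921.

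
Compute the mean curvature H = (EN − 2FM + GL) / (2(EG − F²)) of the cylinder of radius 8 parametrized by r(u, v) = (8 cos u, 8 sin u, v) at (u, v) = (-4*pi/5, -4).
H = -1/16

With E = 64, F = 0, G = 1, L = -8, M = 0, N = 0, assemble
  H = (EN − 2FM + GL) / (2(EG − F²)) = -1/16.
At (u, v) = (-4*pi/5, -4): H = -1/16.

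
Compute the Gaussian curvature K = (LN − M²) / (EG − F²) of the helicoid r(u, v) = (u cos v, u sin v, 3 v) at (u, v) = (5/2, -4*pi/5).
K = -144/3721

Coefficients of the first fundamental form: E = 1, F = 0, G = u^2 + 9.
Coefficients of the second fundamental form: L = 0, M = -3/sqrt(u^2 + 9), N = 0.
Assemble K = (LN − M²)/(EG − F²) = -9/(u^2 + 9)^2. At (u, v) = (5/2, -4*pi/5): K = -144/3721.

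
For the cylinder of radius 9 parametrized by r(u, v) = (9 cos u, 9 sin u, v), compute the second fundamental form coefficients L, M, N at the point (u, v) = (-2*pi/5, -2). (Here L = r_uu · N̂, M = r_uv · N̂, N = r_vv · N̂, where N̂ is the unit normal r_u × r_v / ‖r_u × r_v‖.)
L = -9;  M = 0;  N = 0

Compute the unit normal N̂(u, v) = (cos(u), sin(u), 0), and the second partials r_uu, r_uv, r_vv. Take dot products:
  L(u, v) = r_uu · N̂ = -9,
  M(u, v) = r_uv · N̂ = 0,
  N(u, v) = r_vv · N̂ = 0.
Evaluating at (u, v) = (-2*pi/5, -2):
  L = -9, M = 0, N = 0.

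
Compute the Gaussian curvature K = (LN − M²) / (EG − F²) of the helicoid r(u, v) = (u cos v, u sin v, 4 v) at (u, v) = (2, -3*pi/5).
K = -1/25

Coefficients of the first fundamental form: E = 1, F = 0, G = u^2 + 16.
Coefficients of the second fundamental form: L = 0, M = -4/sqrt(u^2 + 16), N = 0.
Assemble K = (LN − M²)/(EG − F²) = -16/(u^2 + 16)^2. At (u, v) = (2, -3*pi/5): K = -1/25.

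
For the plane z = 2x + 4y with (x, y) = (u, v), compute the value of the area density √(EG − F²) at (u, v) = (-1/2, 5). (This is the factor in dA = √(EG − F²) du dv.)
√(EG − F²)|_{(-1/2, 5)} = sqrt(21)

E = 5, F = 8, G = 17, so EG − F² = 21. Taking the positive square root: √(EG − F²) = sqrt(21). At (u, v) = (-1/2, 5): sqrt(21).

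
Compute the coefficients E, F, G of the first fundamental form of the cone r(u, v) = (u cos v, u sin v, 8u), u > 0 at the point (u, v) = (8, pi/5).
E = 65;  F = 0;  G = 64

Partials: r_u = (cos(v), sin(v), 8), r_v = (-u*sin(v), u*cos(v), 0). As functions of (u, v):
  E = r_u · r_u = 65,
  F = r_u · r_v = 0,
  G = r_v · r_v = u^2.
Evaluating at (u, v) = (8, pi/5): E = 65, F = 0, G = 64.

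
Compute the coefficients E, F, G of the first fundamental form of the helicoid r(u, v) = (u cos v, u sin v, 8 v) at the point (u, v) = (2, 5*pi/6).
E = 1;  F = 0;  G = 68

Partials: r_u = (cos(v), sin(v), 0), r_v = (-u*sin(v), u*cos(v), 8). As functions of (u, v):
  E = r_u · r_u = 1,
  F = r_u · r_v = 0,
  G = r_v · r_v = u^2 + 64.
Evaluating at (u, v) = (2, 5*pi/6): E = 1, F = 0, G = 68.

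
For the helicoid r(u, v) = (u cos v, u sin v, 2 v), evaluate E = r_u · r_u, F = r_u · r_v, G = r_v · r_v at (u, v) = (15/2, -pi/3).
E = 1;  F = 0;  G = 241/4

Partials: r_u = (cos(v), sin(v), 0), r_v = (-u*sin(v), u*cos(v), 2). As functions of (u, v):
  E = r_u · r_u = 1,
  F = r_u · r_v = 0,
  G = r_v · r_v = u^2 + 4.
Evaluating at (u, v) = (15/2, -pi/3): E = 1, F = 0, G = 241/4.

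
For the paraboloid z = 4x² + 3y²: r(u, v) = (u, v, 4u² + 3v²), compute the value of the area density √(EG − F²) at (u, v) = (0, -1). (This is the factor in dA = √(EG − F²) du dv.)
√(EG − F²)|_{(0, -1)} = sqrt(37)

E = 64*u^2 + 1, F = 48*u*v, G = 36*v^2 + 1, so EG − F² = 64*u^2 + 36*v^2 + 1. Taking the positive square root: √(EG − F²) = sqrt(64*u^2 + 36*v^2 + 1). At (u, v) = (0, -1): sqrt(37).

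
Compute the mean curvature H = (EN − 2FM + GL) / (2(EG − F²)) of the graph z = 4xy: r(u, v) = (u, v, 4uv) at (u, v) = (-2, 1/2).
H = 64*sqrt(69)/4761

With E = 16*v^2 + 1, F = 16*u*v, G = 16*u^2 + 1, L = 0, M = 4/sqrt(16*u^2 + 16*v^2 + 1), N = 0, assemble
  H = (EN − 2FM + GL) / (2(EG − F²)) = -64*u*v/(16*u^2 + 16*v^2 + 1)^(3/2).
At (u, v) = (-2, 1/2): H = 64*sqrt(69)/4761.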